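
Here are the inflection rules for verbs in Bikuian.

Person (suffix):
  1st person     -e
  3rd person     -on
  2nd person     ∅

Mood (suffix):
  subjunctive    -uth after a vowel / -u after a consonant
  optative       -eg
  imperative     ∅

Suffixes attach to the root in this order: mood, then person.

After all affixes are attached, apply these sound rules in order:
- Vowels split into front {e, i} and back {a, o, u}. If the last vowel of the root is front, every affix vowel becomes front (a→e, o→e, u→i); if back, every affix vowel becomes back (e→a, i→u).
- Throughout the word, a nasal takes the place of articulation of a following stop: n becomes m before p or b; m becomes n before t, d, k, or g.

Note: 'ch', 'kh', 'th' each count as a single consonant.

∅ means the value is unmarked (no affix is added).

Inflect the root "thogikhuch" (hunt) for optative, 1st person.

thogikhuchaga

Attach mood optative -eg → thogikhucheg.
Attach person 1st person -e → thogikhuchege.
Apply vowel harmony: thogikhuchege → thogikhuchaga.
Nasal assimilation: no change.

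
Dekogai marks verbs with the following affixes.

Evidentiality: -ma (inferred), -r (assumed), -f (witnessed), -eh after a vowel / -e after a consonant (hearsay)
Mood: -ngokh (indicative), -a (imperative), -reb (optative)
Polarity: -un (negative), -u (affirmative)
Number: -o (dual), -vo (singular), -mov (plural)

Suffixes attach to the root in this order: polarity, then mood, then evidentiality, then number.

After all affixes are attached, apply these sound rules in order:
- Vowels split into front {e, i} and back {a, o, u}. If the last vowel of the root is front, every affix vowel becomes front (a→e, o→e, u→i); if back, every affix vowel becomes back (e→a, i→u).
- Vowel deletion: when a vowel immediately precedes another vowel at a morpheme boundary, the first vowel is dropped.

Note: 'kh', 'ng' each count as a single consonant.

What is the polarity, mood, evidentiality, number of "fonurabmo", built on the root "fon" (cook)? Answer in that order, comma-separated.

Segment: fon-u-reb-ma-o.
polarity: -u → affirmative.
mood: -reb → optative.
evidentiality: -ma → inferred.
number: -o → dual.

affirmative, optative, inferred, dual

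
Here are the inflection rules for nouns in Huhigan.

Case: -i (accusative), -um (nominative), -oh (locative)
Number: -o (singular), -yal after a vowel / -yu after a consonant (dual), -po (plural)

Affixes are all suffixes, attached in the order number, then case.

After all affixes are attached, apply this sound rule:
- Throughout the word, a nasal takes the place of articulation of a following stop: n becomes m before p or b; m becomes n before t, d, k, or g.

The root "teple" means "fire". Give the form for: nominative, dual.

tepleyalum

Attach number dual -yal (after vowel 'e') → tepleyal.
Attach case nominative -um → tepleyalum.
Nasal assimilation: no change.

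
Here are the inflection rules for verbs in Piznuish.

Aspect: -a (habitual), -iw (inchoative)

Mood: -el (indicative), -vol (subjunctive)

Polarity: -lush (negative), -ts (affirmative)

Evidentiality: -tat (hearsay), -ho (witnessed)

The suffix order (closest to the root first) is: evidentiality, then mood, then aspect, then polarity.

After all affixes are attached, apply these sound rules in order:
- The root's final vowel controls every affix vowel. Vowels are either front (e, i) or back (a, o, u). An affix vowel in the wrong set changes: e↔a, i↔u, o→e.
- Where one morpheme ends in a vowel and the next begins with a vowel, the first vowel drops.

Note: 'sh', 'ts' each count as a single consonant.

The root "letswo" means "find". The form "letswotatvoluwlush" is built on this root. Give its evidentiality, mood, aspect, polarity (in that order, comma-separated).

Segment: letswo-tat-vol-iw-lush.
evidentiality: -tat → hearsay.
mood: -vol → subjunctive.
aspect: -iw → inchoative.
polarity: -lush → negative.

hearsay, subjunctive, inchoative, negative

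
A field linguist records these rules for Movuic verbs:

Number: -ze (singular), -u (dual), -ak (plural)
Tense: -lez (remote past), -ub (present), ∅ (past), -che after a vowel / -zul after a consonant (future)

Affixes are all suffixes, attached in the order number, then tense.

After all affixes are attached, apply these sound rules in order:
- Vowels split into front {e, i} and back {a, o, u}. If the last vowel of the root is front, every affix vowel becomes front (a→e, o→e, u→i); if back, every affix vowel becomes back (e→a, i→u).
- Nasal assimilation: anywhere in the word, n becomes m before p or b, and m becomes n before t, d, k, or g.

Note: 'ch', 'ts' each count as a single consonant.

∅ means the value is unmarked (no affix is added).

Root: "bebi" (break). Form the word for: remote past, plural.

bebieklez

Attach number plural -ak → bebiak.
Attach tense remote past -lez → bebiaklez.
Apply vowel harmony: bebiaklez → bebieklez.
Nasal assimilation: no change.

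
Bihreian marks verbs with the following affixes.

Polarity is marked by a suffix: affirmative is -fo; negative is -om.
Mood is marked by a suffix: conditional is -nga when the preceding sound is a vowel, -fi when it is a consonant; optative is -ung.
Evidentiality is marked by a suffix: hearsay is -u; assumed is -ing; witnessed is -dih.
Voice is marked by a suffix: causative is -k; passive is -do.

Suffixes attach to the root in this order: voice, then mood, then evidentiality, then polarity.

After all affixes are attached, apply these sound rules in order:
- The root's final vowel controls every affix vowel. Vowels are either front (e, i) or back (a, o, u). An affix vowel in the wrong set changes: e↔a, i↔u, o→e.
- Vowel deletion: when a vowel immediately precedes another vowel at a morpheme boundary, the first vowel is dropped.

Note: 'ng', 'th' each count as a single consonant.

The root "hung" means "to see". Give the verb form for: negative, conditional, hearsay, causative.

Attach voice causative -k → hungk.
Attach mood conditional -fi (after consonant 'k') → hungkfi.
Attach evidentiality hearsay -u → hungkfiu.
Attach polarity negative -om → hungkfiuom.
Apply vowel harmony: hungkfiuom → hungkfuuom.
Apply vowel deletion: hungkfuuom → hungkfom.

hungkfom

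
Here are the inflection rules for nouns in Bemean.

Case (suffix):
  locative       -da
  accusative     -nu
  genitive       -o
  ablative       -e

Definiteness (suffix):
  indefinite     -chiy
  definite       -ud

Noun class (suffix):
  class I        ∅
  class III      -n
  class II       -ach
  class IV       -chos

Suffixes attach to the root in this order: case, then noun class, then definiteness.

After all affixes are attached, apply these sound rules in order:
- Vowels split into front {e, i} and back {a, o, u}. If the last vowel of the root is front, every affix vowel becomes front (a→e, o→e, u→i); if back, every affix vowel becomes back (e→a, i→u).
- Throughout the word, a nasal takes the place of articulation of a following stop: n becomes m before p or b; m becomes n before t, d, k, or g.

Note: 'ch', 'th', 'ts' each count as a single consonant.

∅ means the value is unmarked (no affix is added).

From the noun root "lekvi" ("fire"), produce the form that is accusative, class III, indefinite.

lekvininchiy

Attach case accusative -nu → lekvinu.
Attach noun class class III -n → lekvinun.
Attach definiteness indefinite -chiy → lekvinunchiy.
Apply vowel harmony: lekvinunchiy → lekvininchiy.
Nasal assimilation: no change.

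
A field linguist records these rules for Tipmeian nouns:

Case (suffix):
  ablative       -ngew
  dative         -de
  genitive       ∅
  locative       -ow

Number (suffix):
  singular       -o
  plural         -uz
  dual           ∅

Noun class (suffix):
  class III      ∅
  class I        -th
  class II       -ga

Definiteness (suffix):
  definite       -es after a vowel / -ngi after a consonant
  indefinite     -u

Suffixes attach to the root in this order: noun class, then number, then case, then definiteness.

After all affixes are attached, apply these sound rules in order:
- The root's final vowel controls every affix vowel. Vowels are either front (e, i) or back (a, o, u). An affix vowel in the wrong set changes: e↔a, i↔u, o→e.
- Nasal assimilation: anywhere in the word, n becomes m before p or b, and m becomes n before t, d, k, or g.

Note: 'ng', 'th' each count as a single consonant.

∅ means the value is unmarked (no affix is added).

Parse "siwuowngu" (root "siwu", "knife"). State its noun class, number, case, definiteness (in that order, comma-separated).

class III, dual, locative, definite

Segment: siwu-ow-ngi.
noun class: ∅ → class III.
number: ∅ → dual.
case: -ow → locative.
definiteness: -es/ngi → definite.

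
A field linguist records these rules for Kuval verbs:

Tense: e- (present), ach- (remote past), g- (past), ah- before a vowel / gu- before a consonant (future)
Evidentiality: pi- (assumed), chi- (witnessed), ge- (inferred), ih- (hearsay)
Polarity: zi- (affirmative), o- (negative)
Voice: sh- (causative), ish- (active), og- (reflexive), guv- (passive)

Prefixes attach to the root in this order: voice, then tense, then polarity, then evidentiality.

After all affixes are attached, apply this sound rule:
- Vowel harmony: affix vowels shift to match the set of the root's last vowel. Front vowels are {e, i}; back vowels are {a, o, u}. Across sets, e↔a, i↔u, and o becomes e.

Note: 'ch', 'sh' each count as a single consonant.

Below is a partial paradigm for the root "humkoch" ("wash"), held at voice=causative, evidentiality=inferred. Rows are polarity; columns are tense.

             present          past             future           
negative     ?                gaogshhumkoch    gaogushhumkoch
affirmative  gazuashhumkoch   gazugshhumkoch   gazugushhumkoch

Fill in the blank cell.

gaoashhumkoch

Attach voice causative sh- → shhumkoch.
Attach tense present e- → eshhumkoch.
Attach polarity negative o- → oeshhumkoch.
Attach evidentiality inferred ge- → geoeshhumkoch.
Apply vowel harmony: geoeshhumkoch → gaoashhumkoch.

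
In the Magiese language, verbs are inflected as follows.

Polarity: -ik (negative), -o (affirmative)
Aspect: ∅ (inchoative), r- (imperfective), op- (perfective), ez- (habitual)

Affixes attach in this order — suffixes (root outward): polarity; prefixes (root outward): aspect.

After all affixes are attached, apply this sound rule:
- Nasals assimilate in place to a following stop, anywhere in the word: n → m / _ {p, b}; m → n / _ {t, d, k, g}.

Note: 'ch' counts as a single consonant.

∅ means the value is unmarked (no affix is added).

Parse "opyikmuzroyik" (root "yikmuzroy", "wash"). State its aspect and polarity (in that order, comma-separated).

perfective, negative

Segment: op-yikmuzroy-ik.
aspect: op- → perfective.
polarity: -ik → negative.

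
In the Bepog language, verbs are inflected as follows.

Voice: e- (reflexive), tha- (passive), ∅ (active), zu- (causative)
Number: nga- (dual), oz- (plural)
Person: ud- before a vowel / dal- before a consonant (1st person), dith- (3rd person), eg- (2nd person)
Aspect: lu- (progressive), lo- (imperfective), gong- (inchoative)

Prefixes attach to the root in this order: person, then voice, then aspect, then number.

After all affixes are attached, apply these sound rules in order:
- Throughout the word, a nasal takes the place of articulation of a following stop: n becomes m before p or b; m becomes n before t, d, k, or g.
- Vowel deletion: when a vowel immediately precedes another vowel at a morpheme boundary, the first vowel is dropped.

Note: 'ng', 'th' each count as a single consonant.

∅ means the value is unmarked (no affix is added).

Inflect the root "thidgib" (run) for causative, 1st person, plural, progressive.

ozluzudalthidgib

Attach person 1st person dal- (before consonant 'th') → dalthidgib.
Attach voice causative zu- → zudalthidgib.
Attach aspect progressive lu- → luzudalthidgib.
Attach number plural oz- → ozluzudalthidgib.
Nasal assimilation: no change.
Vowel deletion: no change.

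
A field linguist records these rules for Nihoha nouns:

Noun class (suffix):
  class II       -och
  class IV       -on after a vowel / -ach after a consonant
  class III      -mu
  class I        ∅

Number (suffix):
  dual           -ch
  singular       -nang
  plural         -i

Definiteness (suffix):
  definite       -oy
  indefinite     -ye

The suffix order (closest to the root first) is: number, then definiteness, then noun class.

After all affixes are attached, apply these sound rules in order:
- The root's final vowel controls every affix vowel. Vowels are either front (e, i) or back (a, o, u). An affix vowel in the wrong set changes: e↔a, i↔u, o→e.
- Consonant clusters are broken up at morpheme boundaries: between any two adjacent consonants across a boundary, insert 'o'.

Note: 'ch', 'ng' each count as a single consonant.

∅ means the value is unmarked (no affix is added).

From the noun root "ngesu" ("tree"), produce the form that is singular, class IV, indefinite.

Attach number singular -nang → ngesunang.
Attach definiteness indefinite -ye → ngesunangye.
Attach noun class class IV -on (after vowel 'e') → ngesunangyeon.
Apply vowel harmony: ngesunangyeon → ngesunangyaon.
Apply epenthesis: ngesunangyaon → ngesunangoyaon.

ngesunangoyaon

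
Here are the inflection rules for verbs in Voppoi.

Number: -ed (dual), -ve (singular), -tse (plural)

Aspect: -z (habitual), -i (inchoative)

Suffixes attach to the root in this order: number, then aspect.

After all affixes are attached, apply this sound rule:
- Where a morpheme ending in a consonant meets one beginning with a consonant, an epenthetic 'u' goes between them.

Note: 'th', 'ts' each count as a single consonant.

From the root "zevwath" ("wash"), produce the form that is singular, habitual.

Attach number singular -ve → zevwathve.
Attach aspect habitual -z → zevwathvez.
Apply epenthesis: zevwathvez → zevwathuvez.

zevwathuvez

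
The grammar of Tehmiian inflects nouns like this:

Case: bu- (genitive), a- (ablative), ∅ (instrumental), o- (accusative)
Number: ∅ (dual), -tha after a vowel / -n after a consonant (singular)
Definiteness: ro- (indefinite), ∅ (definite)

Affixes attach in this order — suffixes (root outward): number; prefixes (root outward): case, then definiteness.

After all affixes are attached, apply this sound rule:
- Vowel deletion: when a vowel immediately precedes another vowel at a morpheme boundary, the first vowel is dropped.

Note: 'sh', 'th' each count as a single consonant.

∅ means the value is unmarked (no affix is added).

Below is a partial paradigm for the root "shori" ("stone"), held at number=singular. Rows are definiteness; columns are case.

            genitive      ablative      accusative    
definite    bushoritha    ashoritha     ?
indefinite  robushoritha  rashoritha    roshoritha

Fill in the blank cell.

oshoritha

Attach number singular -tha (after vowel 'i') → shoritha.
Attach case accusative o- → oshoritha.
definiteness = definite: zero marking, form stays oshoritha.
Vowel deletion: no change.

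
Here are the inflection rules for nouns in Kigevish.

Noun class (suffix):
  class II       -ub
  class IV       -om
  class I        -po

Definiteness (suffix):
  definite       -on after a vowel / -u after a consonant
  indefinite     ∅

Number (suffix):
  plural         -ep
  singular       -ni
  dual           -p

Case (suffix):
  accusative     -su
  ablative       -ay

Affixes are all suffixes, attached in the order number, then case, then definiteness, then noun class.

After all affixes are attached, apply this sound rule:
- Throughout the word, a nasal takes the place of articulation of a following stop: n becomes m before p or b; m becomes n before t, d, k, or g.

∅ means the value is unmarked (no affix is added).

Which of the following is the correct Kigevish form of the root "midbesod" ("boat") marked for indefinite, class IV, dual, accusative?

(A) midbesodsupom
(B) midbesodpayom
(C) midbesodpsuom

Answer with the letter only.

Attach number dual -p → midbesodp.
Attach case accusative -su → midbesodpsu.
definiteness = indefinite: zero marking, form stays midbesodpsu.
Attach noun class class IV -om → midbesodpsuom.
Nasal assimilation: no change.
So the correct form is midbesodpsuom, option (C).
(A) midbesodsupom is wrong: it has the affixes in the wrong order.
(B) midbesodpayom is wrong: it uses ablative instead of accusative for case.

C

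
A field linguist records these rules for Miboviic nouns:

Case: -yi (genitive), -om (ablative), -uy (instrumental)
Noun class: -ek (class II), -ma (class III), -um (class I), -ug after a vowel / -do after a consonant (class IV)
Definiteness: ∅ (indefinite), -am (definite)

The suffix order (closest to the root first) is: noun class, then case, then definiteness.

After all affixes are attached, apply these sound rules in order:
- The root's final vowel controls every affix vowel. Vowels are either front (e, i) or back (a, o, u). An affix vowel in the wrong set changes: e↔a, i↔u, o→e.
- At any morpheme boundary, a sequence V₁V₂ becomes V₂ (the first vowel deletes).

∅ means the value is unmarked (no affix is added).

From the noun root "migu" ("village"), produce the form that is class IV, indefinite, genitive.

migugyu

Attach noun class class IV -ug (after vowel 'u') → miguug.
Attach case genitive -yi → miguugyi.
definiteness = indefinite: zero marking, form stays miguugyi.
Apply vowel harmony: miguugyi → miguugyu.
Apply vowel deletion: miguugyu → migugyu.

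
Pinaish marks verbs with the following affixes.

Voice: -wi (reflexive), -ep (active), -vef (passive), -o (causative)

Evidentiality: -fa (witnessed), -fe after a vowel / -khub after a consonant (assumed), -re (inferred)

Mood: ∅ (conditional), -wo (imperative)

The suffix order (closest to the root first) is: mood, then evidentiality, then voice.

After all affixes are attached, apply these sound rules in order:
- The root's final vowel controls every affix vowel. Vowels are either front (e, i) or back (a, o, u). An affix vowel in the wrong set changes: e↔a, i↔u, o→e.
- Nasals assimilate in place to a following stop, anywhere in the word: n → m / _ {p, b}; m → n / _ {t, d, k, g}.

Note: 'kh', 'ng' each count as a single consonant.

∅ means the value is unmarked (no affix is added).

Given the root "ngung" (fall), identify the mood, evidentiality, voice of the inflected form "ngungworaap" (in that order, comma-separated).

Segment: ngung-wo-re-ep.
mood: -wo → imperative.
evidentiality: -re → inferred.
voice: -ep → active.

imperative, inferred, active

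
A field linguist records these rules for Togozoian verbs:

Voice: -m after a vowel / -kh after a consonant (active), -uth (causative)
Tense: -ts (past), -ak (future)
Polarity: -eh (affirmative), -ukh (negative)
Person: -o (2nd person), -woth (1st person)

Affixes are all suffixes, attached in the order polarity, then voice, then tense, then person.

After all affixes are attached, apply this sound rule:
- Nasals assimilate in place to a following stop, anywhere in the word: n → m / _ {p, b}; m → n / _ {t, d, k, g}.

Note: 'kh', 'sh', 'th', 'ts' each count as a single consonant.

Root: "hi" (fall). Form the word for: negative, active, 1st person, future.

hiukhkhakwoth

Attach polarity negative -ukh → hiukh.
Attach voice active -kh (after consonant 'kh') → hiukhkh.
Attach tense future -ak → hiukhkhak.
Attach person 1st person -woth → hiukhkhakwoth.
Nasal assimilation: no change.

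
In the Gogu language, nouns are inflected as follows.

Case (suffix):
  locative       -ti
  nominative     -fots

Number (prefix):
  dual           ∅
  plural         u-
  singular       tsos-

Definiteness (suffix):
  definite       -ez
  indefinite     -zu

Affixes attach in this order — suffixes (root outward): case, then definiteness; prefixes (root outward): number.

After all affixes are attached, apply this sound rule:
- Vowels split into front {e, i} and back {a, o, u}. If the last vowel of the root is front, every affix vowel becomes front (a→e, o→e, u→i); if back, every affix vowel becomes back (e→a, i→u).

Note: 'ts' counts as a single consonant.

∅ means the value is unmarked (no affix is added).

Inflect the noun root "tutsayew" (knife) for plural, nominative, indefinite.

itutsayewfetszi

Attach case nominative -fots → tutsayewfots.
Attach number plural u- → ututsayewfots.
Attach definiteness indefinite -zu → ututsayewfotszu.
Apply vowel harmony: ututsayewfotszu → itutsayewfetszi.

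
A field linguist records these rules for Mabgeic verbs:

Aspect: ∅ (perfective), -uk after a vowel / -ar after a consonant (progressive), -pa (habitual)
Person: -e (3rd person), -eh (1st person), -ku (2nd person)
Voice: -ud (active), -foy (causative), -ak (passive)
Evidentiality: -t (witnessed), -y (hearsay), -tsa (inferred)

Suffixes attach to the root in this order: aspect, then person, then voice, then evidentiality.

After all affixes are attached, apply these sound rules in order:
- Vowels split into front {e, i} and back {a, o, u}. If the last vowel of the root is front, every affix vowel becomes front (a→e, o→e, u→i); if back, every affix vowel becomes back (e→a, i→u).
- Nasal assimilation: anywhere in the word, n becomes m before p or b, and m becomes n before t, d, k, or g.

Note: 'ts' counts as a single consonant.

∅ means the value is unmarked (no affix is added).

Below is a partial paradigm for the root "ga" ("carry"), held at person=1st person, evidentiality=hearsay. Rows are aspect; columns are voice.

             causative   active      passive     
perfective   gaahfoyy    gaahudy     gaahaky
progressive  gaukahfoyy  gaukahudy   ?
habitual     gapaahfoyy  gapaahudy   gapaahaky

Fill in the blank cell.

gaukahaky

Attach aspect progressive -uk (after vowel 'a') → gauk.
Attach person 1st person -eh → gaukeh.
Attach voice passive -ak → gaukehak.
Attach evidentiality hearsay -y → gaukehaky.
Apply vowel harmony: gaukehaky → gaukahaky.
Nasal assimilation: no change.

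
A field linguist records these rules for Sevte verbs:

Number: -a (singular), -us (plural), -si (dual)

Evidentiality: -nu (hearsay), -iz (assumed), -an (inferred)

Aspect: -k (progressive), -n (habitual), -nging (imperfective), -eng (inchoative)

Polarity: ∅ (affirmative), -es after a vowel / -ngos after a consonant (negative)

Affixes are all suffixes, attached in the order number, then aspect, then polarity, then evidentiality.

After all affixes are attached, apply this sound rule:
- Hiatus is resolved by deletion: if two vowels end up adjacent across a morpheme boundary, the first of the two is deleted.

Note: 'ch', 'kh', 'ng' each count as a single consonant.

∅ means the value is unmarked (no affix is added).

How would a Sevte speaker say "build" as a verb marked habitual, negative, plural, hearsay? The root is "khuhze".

Attach number plural -us → khuhzeus.
Attach aspect habitual -n → khuhzeusn.
Attach polarity negative -ngos (after consonant 'n') → khuhzeusnngos.
Attach evidentiality hearsay -nu → khuhzeusnngosnu.
Apply vowel deletion: khuhzeusnngosnu → khuhzusnngosnu.

khuhzusnngosnu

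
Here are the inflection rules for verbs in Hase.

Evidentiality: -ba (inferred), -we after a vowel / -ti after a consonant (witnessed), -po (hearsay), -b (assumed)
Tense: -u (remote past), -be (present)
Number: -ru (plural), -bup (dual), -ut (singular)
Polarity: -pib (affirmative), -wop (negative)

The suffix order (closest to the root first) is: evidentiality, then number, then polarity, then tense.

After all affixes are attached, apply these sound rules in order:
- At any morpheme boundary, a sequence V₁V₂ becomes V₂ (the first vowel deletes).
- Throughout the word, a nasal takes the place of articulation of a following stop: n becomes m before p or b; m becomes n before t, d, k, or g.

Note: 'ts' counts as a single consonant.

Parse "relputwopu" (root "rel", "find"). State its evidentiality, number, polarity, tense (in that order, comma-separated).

Segment: rel-po-ut-wop-u.
evidentiality: -po → hearsay.
number: -ut → singular.
polarity: -wop → negative.
tense: -u → remote past.

hearsay, singular, negative, remote past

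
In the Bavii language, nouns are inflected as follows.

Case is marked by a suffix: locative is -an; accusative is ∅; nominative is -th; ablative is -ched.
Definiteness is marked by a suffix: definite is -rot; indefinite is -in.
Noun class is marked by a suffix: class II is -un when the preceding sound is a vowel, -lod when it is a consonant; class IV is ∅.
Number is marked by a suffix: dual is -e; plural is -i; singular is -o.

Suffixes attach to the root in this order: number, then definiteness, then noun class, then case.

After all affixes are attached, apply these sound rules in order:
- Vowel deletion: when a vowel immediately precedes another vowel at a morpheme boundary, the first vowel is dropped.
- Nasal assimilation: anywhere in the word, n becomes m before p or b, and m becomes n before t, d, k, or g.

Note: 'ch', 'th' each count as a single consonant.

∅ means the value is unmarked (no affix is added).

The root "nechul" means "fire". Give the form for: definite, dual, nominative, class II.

Attach number dual -e → nechule.
Attach definiteness definite -rot → nechulerot.
Attach noun class class II -lod (after consonant 't') → nechulerotlod.
Attach case nominative -th → nechulerotlodth.
Vowel deletion: no change.
Nasal assimilation: no change.

nechulerotlodth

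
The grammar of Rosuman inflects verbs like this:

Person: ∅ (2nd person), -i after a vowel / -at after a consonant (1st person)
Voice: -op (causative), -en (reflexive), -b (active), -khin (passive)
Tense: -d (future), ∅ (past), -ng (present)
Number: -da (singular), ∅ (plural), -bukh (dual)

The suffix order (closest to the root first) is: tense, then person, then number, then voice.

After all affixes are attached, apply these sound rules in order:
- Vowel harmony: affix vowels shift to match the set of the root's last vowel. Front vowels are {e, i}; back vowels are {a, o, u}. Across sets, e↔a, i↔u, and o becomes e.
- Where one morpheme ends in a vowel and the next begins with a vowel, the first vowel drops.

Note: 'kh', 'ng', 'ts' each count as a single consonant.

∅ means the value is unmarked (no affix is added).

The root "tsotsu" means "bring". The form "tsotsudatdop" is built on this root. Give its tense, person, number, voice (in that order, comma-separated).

future, 1st person, singular, causative

Segment: tsotsu-d-at-da-op.
tense: -d → future.
person: -i/at → 1st person.
number: -da → singular.
voice: -op → causative.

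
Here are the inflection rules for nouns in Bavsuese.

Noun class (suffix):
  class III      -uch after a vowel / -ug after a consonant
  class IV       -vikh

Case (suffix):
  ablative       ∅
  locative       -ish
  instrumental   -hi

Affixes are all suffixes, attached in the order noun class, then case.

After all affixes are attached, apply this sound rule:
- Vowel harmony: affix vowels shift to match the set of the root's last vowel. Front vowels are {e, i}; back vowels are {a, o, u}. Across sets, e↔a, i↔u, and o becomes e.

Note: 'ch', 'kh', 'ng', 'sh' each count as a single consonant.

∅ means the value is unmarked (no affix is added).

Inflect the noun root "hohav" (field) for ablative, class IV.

hohavvukh

Attach noun class class IV -vikh → hohavvikh.
case = ablative: zero marking, form stays hohavvikh.
Apply vowel harmony: hohavvikh → hohavvukh.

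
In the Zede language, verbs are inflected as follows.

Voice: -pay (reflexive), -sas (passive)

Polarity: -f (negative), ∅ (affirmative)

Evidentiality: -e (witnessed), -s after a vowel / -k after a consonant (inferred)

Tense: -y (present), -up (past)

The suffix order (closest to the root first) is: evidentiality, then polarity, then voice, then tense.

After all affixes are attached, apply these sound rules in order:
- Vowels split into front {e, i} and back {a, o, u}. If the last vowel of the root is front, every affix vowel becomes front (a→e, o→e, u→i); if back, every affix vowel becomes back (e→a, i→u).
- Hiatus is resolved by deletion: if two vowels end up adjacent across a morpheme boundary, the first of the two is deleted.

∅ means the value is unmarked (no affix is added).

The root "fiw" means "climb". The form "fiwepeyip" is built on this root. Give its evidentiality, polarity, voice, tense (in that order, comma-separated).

witnessed, affirmative, reflexive, past

Segment: fiw-e-pay-up.
evidentiality: -e → witnessed.
polarity: ∅ → affirmative.
voice: -pay → reflexive.
tense: -up → past.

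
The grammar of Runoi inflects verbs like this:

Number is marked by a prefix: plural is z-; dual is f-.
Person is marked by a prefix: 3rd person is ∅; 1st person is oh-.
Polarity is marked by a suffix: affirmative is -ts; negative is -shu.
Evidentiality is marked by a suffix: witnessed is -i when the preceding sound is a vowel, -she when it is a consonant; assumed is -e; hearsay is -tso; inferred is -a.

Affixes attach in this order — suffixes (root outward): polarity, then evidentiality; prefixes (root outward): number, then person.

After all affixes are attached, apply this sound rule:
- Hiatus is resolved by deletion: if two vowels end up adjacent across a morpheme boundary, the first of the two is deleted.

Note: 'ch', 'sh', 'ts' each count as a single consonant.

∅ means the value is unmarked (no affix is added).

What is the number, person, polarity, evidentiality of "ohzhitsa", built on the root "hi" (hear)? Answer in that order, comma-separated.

plural, 1st person, affirmative, inferred

Segment: oh-z-hi-ts-a.
number: z- → plural.
person: oh- → 1st person.
polarity: -ts → affirmative.
evidentiality: -a → inferred.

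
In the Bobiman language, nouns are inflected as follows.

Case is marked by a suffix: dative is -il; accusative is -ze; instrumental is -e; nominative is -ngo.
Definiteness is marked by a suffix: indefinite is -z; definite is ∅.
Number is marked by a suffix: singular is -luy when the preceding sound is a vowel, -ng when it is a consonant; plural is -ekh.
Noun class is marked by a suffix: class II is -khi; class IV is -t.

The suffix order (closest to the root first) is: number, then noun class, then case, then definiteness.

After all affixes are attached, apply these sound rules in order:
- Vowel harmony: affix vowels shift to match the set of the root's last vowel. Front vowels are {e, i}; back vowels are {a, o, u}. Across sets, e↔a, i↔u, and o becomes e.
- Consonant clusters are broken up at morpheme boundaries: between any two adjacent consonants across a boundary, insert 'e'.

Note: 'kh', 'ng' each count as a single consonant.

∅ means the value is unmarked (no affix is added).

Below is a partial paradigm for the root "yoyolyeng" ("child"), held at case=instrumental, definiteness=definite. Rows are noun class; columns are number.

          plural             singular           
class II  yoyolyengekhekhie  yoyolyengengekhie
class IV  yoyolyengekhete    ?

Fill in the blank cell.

yoyolyengengete

Attach number singular -ng (after consonant 'ng') → yoyolyengng.
Attach noun class class IV -t → yoyolyengngt.
Attach case instrumental -e → yoyolyengngte.
definiteness = definite: zero marking, form stays yoyolyengngte.
Vowel harmony: no change.
Apply epenthesis: yoyolyengngte → yoyolyengengete.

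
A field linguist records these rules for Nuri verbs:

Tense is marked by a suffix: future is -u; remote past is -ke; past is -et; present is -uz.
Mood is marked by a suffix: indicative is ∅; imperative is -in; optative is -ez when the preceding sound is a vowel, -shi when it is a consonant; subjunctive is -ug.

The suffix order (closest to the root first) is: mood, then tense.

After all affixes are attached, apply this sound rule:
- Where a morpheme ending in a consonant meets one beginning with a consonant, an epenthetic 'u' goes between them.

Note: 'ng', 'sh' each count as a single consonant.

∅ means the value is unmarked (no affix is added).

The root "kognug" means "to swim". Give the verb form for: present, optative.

kognugushiuz

Attach mood optative -shi (after consonant 'g') → kognugshi.
Attach tense present -uz → kognugshiuz.
Apply epenthesis: kognugshiuz → kognugushiuz.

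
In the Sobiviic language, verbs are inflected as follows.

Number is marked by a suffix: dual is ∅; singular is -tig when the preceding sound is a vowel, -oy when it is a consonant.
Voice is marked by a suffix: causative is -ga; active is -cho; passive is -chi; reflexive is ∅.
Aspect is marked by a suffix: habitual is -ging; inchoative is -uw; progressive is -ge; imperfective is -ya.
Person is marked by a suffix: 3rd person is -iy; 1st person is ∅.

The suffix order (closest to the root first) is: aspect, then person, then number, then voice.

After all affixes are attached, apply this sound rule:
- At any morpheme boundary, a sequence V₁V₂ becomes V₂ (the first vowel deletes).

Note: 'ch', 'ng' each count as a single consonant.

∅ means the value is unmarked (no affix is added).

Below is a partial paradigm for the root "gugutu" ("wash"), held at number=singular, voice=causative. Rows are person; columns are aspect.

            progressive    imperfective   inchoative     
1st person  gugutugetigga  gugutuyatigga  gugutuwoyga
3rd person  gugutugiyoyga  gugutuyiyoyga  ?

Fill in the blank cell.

gugutuwiyoyga

Attach aspect inchoative -uw → gugutuuw.
Attach person 3rd person -iy → gugutuuwiy.
Attach number singular -oy (after consonant 'y') → gugutuuwiyoy.
Attach voice causative -ga → gugutuuwiyoyga.
Apply vowel deletion: gugutuuwiyoyga → gugutuwiyoyga.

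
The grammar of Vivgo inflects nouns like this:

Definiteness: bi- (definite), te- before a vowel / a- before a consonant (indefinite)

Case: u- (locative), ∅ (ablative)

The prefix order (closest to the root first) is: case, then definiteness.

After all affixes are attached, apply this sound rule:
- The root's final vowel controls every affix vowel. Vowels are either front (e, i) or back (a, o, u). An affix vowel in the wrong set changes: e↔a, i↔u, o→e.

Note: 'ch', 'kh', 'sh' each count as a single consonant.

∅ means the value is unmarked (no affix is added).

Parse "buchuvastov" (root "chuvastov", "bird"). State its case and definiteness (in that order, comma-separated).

ablative, definite

Segment: bi-chuvastov.
case: ∅ → ablative.
definiteness: bi- → definite.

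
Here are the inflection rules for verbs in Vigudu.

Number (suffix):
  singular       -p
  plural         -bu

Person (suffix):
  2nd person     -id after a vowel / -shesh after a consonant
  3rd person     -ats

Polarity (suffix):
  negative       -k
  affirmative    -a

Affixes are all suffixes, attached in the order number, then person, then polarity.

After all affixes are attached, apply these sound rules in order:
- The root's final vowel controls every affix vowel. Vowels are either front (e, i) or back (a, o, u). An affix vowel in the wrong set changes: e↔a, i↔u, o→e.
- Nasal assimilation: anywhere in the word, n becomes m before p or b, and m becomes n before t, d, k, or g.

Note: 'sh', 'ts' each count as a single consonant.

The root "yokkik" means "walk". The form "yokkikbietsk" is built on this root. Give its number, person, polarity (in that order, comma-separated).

Segment: yokkik-bu-ats-k.
number: -bu → plural.
person: -ats → 3rd person.
polarity: -k → negative.

plural, 3rd person, negative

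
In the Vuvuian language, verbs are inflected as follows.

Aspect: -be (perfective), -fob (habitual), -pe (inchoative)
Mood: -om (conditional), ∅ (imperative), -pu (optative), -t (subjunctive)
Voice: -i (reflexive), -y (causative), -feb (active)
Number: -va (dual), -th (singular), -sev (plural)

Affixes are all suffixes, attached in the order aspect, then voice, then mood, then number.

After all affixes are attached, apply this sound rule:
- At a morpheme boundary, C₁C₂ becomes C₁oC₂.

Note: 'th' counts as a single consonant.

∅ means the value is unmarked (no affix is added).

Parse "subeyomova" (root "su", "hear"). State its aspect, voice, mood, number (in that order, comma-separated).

perfective, causative, conditional, dual

Segment: su-be-y-om-va.
aspect: -be → perfective.
voice: -y → causative.
mood: -om → conditional.
number: -va → dual.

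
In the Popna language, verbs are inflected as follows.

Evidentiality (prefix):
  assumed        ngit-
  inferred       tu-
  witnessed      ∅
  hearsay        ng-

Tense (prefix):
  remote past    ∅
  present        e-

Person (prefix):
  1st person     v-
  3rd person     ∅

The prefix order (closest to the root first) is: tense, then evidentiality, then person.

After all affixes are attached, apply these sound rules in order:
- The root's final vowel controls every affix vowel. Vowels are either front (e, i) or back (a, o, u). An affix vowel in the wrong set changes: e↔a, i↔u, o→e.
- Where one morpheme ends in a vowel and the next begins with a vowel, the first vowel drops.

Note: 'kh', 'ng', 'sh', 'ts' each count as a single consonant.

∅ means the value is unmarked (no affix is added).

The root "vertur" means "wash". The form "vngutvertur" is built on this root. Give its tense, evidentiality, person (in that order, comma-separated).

Segment: v-ngit-vertur.
tense: ∅ → remote past.
evidentiality: ngit- → assumed.
person: v- → 1st person.

remote past, assumed, 1st person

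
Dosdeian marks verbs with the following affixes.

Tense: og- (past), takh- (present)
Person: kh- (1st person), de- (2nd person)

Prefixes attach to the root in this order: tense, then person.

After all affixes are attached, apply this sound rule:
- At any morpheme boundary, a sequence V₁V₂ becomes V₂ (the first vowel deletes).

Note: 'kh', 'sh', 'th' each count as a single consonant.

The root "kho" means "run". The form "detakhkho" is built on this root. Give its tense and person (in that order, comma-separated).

present, 2nd person

Segment: de-takh-kho.
tense: takh- → present.
person: de- → 2nd person.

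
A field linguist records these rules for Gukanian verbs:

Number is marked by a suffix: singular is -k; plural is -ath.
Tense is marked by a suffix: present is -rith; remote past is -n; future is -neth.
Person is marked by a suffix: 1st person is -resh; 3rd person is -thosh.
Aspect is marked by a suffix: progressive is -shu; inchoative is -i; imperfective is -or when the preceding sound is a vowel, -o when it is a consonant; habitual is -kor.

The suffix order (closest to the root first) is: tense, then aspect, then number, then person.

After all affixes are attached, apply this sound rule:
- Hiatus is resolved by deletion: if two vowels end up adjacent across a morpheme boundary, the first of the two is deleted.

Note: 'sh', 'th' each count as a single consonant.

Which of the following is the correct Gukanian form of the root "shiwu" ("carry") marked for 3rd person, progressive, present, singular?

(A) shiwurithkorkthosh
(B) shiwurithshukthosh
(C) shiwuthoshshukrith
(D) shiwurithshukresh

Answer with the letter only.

B

Attach tense present -rith → shiwurith.
Attach aspect progressive -shu → shiwurithshu.
Attach number singular -k → shiwurithshuk.
Attach person 3rd person -thosh → shiwurithshukthosh.
Vowel deletion: no change.
So the correct form is shiwurithshukthosh, option (B).
(A) shiwurithkorkthosh is wrong: it uses habitual instead of progressive for aspect.
(D) shiwurithshukresh is wrong: it uses 1st person instead of 3rd person for person.
(C) shiwuthoshshukrith is wrong: it has the affixes in the wrong order.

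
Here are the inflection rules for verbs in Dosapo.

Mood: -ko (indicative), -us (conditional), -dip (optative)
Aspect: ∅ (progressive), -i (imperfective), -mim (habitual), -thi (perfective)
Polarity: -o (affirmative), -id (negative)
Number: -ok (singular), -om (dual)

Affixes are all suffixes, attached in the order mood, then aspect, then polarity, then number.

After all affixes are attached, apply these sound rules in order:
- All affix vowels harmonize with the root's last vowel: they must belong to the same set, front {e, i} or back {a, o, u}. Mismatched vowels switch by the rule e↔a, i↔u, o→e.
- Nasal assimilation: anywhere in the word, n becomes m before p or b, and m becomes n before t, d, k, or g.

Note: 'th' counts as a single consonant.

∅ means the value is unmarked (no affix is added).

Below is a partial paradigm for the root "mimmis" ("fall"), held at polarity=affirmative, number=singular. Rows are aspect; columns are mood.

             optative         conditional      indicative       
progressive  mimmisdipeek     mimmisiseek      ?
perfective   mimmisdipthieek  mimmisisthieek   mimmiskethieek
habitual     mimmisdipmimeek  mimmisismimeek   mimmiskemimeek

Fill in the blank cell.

Attach mood indicative -ko → mimmisko.
aspect = progressive: zero marking, form stays mimmisko.
Attach polarity affirmative -o → mimmiskoo.
Attach number singular -ok → mimmiskoook.
Apply vowel harmony: mimmiskoook → mimmiskeeek.
Nasal assimilation: no change.

mimmiskeeek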